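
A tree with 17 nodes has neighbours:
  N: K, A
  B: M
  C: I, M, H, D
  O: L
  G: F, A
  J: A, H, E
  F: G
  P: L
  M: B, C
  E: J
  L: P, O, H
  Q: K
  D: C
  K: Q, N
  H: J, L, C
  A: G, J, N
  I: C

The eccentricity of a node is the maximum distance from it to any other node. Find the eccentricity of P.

7

A farthest node from P is Q.
The path P–L–H–J–A–N–K–Q has 7 edges.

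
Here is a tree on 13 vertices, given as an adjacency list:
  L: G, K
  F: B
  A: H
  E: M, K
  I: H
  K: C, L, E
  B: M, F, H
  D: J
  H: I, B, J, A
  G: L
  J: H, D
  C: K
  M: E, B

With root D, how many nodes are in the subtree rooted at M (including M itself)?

The subtree rooted at M contains: M, E, K, L, C, G — 6 nodes.

6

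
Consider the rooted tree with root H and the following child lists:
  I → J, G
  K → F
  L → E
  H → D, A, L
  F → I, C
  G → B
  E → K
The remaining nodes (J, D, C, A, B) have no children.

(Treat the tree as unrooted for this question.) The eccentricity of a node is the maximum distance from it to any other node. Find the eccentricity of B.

A farthest node from B is D (A also at distance 8).
The path B–G–I–F–K–E–L–H–D has 8 edges.

8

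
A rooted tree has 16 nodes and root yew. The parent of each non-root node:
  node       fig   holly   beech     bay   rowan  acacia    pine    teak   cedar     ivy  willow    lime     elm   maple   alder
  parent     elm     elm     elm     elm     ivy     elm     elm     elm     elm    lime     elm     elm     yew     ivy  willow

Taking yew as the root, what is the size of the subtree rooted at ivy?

ivy's subtree: {ivy, rowan, maple}, size 3.

3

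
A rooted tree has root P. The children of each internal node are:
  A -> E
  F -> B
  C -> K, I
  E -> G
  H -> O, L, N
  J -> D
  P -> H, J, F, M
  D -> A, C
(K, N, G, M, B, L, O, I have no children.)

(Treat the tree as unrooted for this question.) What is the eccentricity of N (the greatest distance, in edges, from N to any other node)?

7

A farthest node from N is G.
The path N–H–P–J–D–A–E–G has 7 edges.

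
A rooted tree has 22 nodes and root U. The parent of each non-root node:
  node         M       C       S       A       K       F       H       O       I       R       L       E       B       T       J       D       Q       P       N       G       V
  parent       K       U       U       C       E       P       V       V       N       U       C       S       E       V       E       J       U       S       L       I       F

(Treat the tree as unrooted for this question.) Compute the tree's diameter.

A longest path is G-I-N-L-C-U-S-P-F-V-T, with 10 edges.

10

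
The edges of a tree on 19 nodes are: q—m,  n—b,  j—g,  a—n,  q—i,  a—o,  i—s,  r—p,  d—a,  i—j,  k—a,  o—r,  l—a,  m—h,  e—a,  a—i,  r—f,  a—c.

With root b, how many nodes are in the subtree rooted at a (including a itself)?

Descendants of a (including itself): a, i, k, o, d, e, c, l, s, q, j, r, m, g, f, p, h. That's 17.

17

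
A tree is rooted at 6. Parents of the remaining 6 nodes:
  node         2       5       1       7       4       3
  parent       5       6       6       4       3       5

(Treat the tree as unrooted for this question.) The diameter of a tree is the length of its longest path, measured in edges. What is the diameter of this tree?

BFS from 7 reaches 1 last, at distance 5; BFS from 1 confirms no node is farther.
Path: 7 – 4 – 3 – 5 – 6 – 1.

5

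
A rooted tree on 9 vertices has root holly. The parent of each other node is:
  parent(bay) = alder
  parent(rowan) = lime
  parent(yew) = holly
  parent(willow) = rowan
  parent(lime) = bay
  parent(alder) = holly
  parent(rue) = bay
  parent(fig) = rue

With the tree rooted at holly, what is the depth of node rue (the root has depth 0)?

holly–alder–bay–rue — 3 edges.

3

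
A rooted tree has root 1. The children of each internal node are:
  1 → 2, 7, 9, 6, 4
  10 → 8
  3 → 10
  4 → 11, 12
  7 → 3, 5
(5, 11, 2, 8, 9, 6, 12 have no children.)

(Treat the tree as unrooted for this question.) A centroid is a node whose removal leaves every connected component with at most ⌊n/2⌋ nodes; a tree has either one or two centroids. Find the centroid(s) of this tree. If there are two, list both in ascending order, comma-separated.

Removing 1 splits the tree into components of sizes 5, 3, 1, 1, 1; the largest is 5 ≤ ⌊12/2⌋ = 6.
Every other node leaves some component of size > 6, so the centroid is unique.

1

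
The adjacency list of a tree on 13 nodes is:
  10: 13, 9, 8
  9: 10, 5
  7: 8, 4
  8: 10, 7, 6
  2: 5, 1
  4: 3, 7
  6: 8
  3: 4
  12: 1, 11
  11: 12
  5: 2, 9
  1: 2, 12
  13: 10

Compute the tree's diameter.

Starting from 3, a farthest node is 11 at distance 10.
One longest path: 3 – 4 – 7 – 8 – 10 – 9 – 5 – 2 – 1 – 12 – 11.
So the diameter is 10.

10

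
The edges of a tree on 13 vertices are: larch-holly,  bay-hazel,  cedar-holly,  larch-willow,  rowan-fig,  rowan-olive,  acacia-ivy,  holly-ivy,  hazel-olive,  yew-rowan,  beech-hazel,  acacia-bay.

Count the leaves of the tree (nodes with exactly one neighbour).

The leaves are beech, cedar, fig, willow, yew.
That is 5 leaves.

5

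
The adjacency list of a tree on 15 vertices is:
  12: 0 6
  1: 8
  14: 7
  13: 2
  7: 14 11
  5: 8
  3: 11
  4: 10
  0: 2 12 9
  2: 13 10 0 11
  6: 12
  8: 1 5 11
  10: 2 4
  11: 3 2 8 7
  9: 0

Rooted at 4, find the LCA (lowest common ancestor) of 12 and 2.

2

12's ancestor chain is 12, 0, 2, 10, 4 and 2's is 2, 10, 4; they first meet at 2.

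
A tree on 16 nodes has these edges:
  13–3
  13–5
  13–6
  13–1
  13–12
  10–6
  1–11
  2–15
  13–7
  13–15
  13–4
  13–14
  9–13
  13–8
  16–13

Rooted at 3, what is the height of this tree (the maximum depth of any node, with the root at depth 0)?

3

A deepest node is 11, reached by 3-13-1-11.
That path has 3 edges, so the height is 3.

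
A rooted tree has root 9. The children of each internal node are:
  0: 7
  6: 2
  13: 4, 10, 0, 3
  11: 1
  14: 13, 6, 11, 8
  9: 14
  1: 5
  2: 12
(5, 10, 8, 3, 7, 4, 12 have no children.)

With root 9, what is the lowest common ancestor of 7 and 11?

14

Ancestors of 7 (toward the root): 7, 0, 13, 14, 9.
Ancestors of 11: 11, 14, 9.
The deepest node appearing in both lists is 14.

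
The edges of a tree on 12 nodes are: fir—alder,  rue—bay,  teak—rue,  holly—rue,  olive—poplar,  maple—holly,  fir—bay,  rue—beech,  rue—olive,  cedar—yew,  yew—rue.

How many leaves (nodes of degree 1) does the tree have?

Exactly 6 nodes have a single neighbour: alder, beech, cedar, maple, poplar, teak.

6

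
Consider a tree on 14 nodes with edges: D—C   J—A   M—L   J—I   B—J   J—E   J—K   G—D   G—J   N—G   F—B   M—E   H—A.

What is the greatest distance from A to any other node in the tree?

4

A farthest node from A is C (L also at distance 4).
The path A–J–G–D–C has 4 edges.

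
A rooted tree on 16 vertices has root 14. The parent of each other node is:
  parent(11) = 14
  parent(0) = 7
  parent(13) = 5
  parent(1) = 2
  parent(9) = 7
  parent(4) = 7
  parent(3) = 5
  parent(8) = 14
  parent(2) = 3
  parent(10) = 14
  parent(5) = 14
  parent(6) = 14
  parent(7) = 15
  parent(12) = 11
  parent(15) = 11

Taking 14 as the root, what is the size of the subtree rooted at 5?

5

Descendants of 5 (including itself): 5, 3, 13, 2, 1. That's 5.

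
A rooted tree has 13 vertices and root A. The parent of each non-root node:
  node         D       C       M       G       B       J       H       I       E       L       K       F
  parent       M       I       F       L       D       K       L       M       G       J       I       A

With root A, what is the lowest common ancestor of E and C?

I

Ancestors of E (toward the root): E, G, L, J, K, I, M, F, A.
Ancestors of C: C, I, M, F, A.
The deepest node appearing in both lists is I.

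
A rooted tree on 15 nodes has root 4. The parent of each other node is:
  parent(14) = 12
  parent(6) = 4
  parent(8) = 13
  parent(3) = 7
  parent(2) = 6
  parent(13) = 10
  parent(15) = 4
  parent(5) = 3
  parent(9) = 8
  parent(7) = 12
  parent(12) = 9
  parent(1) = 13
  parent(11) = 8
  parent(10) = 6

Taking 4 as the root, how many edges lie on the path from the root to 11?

5

Path from 4 to 11: 4–6–10–13–8–11, which has 5 edges.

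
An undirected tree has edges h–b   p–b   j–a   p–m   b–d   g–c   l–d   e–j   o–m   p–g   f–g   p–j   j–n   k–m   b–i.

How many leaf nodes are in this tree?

Exactly 10 nodes have a single neighbour: a, c, e, f, h, i, k, l, n, o.

10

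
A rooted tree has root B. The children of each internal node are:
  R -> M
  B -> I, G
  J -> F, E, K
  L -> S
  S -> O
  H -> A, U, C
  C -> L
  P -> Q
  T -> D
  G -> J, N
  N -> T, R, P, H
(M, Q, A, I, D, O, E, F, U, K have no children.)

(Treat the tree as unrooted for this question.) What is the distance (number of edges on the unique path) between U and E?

5

U – H – N – G – J – E: 5 edges.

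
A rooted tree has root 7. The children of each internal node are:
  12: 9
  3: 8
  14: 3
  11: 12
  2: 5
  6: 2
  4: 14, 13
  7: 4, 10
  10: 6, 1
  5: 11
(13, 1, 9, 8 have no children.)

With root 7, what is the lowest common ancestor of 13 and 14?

Ancestors of 13 (toward the root): 13, 4, 7.
Ancestors of 14: 14, 4, 7.
The deepest node appearing in both lists is 4.

4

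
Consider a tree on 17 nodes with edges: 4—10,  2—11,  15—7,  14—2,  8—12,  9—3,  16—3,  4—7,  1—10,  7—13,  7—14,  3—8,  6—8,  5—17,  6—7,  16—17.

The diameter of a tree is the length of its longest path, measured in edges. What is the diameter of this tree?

9

A longest path is 5-17-16-3-8-6-7-4-10-1, with 9 edges.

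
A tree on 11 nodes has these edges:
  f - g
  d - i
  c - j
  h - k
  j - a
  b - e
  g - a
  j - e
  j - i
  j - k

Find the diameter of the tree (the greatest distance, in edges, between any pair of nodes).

5

BFS from d reaches f last, at distance 5; BFS from f confirms no node is farther.
Path: d–i–j–a–g–f.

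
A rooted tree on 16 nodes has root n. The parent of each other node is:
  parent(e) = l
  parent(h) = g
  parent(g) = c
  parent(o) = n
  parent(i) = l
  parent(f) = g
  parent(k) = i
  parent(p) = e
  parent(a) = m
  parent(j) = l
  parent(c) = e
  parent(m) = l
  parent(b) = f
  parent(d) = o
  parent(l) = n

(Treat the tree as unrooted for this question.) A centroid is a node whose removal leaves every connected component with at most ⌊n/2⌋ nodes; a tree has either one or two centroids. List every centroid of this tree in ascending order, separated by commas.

l

Removing l splits the tree into components of sizes 7, 3, 2, 2, 1; the largest is 7 ≤ ⌊16/2⌋ = 8.
Every other node leaves some component of size > 8, so the centroid is unique.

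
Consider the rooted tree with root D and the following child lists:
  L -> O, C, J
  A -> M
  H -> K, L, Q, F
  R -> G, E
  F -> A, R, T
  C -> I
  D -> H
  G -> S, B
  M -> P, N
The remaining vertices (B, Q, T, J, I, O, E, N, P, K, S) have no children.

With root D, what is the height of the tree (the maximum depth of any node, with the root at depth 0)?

5

A deepest node is B, reached by D – H – F – R – G – B.
That path has 5 edges, so the height is 5.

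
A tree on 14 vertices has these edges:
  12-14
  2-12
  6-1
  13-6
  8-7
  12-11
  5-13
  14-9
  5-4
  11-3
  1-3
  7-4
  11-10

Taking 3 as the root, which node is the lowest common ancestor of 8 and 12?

Ancestors of 8 (toward the root): 8, 7, 4, 5, 13, 6, 1, 3.
Ancestors of 12: 12, 11, 3.
The deepest node appearing in both lists is 3.

3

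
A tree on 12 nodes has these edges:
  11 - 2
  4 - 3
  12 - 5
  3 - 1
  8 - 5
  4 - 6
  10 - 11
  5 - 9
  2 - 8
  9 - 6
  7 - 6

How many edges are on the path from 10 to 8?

The path is 10 - 11 - 2 - 8, which has 3 edges.

3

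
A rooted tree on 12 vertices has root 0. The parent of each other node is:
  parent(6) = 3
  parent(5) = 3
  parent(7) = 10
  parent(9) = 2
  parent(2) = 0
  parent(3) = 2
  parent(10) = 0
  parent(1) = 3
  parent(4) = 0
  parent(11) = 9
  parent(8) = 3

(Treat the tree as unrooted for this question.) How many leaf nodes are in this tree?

Exactly 7 nodes have a single neighbour: 1, 4, 5, 6, 7, 8, 11.

7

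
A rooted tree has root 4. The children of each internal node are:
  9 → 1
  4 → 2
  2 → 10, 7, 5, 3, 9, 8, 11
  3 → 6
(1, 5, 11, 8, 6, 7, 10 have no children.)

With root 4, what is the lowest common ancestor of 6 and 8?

2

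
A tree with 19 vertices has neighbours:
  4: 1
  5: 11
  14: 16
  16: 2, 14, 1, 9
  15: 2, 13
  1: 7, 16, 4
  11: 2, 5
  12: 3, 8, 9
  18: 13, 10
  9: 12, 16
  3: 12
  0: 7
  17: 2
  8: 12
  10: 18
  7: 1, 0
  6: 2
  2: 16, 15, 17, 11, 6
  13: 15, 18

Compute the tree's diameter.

BFS from 8 reaches 10 last, at distance 8; BFS from 10 confirms no node is farther.
Path: 8–12–9–16–2–15–13–18–10.

8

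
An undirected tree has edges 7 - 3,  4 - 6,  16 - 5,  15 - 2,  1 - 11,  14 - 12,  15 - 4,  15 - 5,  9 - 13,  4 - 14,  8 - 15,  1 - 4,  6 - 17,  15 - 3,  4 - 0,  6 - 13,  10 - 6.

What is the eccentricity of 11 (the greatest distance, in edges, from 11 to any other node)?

5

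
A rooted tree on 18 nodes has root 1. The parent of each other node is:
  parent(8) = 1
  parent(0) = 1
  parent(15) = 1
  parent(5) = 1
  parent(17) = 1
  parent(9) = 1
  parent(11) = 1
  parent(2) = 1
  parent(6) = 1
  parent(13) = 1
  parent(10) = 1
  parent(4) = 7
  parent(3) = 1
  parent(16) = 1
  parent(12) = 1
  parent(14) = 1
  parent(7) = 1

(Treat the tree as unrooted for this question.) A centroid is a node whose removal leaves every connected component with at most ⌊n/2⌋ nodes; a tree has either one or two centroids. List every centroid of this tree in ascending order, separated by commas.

Delete 1: the remaining components have sizes 2, 1, 1, 1, 1, 1, 1, 1, 1, 1, 1, 1, 1, 1, 1, 1. Max 2 ≤ 9, so 1 is a centroid.
Every other node leaves some component of size > 9, so the centroid is unique.

1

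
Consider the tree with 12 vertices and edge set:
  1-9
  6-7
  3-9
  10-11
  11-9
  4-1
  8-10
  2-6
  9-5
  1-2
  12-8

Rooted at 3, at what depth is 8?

4

Path from 3 to 8: 3 – 9 – 11 – 10 – 8, which has 4 edges.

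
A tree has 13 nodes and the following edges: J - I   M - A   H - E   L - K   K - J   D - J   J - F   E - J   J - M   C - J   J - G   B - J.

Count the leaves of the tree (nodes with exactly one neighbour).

Exactly 9 nodes have a single neighbour: A, B, C, D, F, G, H, I, L.

9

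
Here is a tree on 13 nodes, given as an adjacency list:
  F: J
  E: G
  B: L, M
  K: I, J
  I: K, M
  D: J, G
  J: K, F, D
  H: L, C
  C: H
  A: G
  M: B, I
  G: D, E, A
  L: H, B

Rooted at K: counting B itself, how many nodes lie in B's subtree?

B's subtree: {B, L, H, C}, size 4.

4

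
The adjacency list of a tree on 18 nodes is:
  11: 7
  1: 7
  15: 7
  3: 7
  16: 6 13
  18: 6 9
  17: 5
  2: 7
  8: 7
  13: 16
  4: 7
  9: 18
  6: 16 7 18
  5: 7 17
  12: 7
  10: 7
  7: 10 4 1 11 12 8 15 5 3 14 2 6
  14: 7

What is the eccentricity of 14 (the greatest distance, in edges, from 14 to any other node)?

4

The node farthest from 14 is 13 (9 also at distance 4), via 14-7-6-16-13 — 4 edges.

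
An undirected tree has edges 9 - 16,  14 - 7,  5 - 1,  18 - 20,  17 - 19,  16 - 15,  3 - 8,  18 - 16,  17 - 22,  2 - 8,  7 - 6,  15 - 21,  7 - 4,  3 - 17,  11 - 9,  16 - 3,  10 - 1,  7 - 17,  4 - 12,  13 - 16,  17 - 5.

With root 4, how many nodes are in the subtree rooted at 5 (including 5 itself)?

3

5's subtree: {5, 1, 10}, size 3.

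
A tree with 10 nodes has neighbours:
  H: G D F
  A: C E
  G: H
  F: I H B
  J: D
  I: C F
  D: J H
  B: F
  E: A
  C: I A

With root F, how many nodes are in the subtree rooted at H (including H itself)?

4

The subtree rooted at H contains: H, D, G, J — 4 nodes.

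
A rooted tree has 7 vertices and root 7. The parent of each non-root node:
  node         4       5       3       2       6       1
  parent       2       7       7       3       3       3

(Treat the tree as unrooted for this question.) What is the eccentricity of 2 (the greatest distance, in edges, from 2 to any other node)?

The node farthest from 2 is 5, via 2–3–7–5 — 3 edges.

3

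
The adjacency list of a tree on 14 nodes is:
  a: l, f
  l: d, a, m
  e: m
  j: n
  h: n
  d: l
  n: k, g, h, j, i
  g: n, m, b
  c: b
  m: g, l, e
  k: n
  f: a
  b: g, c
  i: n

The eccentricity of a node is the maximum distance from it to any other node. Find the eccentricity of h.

The node farthest from h is f, via h – n – g – m – l – a – f — 6 edges.

6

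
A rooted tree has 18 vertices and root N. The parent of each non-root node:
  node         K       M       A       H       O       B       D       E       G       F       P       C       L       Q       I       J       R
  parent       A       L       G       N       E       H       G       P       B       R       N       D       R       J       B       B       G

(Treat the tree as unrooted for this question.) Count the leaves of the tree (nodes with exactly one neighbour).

Degree-1 nodes: C, F, I, K, M, O, Q — 7 of them.

7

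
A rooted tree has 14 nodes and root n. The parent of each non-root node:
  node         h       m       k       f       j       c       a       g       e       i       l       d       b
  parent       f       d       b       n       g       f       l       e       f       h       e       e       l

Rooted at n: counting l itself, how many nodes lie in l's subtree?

4

l's subtree: {l, b, a, k}, size 4.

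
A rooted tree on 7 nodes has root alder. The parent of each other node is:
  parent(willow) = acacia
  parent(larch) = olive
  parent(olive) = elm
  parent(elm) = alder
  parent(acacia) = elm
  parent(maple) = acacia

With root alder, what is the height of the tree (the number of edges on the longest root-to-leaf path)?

3

A deepest node is willow, reached by alder → elm → acacia → willow.
That path has 3 edges, so the height is 3.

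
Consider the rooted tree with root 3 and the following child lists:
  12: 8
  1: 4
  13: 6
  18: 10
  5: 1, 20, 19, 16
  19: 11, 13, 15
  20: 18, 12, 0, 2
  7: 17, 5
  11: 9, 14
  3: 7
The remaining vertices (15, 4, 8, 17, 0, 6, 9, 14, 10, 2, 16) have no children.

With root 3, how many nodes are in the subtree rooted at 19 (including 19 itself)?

The subtree rooted at 19 contains: 19, 11, 15, 13, 9, 14, 6 — 7 nodes.

7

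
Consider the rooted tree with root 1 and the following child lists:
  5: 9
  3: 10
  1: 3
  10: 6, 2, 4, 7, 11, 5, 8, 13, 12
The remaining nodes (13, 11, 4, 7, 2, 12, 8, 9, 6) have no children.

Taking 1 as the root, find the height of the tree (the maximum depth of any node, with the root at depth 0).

4

The longest root-to-leaf path is 1-3-10-5-9 (4 edges).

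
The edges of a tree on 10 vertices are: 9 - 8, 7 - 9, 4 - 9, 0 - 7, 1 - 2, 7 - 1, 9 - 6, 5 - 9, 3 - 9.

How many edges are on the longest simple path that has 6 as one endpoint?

4

A farthest node from 6 is 2.
The path 6–9–7–1–2 has 4 edges.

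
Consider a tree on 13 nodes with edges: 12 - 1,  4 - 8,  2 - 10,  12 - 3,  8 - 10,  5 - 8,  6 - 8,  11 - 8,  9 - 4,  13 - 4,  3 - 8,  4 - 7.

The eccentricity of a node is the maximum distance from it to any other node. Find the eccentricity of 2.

5

The node farthest from 2 is 1, via 2-10-8-3-12-1 — 5 edges.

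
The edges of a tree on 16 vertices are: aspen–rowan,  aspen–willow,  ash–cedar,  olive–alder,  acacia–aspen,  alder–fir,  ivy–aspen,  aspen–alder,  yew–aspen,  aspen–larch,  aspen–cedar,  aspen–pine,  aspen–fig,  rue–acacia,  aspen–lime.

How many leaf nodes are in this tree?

Degree-1 nodes: ash, fig, fir, ivy, larch, lime, olive, pine, rowan, rue, willow, yew — 12 of them.

12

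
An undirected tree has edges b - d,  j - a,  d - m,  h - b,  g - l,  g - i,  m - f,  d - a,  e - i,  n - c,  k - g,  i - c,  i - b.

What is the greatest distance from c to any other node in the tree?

The node farthest from c is j (f also at distance 5), via c-i-b-d-a-j — 5 edges.

5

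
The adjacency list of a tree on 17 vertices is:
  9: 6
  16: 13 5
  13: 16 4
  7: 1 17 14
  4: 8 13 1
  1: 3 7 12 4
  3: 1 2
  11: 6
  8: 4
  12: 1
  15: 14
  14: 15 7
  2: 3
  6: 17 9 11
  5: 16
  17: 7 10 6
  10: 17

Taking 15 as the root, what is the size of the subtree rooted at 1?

9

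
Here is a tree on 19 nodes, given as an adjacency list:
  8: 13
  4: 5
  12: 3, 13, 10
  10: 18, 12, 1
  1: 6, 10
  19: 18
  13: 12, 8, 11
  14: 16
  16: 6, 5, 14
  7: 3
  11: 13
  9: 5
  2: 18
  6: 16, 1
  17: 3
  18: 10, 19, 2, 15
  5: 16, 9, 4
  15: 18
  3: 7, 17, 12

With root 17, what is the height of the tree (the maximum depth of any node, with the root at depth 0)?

9 sits deepest: 17–3–12–10–1–6–16–5–9 — 8 edges from the root.

8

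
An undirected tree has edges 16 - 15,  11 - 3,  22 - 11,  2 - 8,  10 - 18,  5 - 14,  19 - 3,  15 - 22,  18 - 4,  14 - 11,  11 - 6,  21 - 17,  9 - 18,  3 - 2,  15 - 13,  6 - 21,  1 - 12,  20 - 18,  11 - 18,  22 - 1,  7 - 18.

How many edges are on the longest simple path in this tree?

BFS from 16 reaches 8 last, at distance 6; BFS from 8 confirms no node is farther.
Path: 16 - 15 - 22 - 11 - 3 - 2 - 8.

6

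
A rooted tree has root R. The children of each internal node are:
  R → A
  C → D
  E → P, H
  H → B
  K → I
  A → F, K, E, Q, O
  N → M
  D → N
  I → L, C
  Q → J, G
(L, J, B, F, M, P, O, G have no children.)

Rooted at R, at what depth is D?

Climbing from D to the root: D–C–I–K–A–R. That's 5 steps.

5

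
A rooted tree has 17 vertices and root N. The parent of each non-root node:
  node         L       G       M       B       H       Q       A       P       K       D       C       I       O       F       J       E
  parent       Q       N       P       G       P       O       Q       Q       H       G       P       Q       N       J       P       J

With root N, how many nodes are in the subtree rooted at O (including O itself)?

13

Descendants of O (including itself): O, Q, P, A, L, I, J, H, C, M, E, F, K. That's 13.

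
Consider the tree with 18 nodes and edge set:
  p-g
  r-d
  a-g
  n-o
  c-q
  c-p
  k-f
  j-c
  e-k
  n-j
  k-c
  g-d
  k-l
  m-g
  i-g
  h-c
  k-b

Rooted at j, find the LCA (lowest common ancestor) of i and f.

i's ancestor chain is i, g, p, c, j and f's is f, k, c, j; they first meet at c.

c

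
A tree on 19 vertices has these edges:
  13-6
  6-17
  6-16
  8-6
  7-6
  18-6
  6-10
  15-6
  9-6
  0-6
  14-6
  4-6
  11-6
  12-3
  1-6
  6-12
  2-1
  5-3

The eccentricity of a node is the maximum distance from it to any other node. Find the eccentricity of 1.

4

A farthest node from 1 is 5.
The path 1-6-12-3-5 has 4 edges.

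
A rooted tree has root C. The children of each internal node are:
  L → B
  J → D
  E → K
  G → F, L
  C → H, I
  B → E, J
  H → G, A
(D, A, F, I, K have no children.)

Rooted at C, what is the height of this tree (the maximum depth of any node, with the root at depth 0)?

6

A deepest node is D, reached by C → H → G → L → B → J → D.
That path has 6 edges, so the height is 6.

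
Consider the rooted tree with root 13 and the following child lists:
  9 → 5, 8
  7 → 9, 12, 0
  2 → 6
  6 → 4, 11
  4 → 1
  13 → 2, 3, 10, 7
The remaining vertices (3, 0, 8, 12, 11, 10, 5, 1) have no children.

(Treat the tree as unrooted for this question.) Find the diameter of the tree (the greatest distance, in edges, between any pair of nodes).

BFS from 1 reaches 5 last, at distance 7; BFS from 5 confirms no node is farther.
Path: 1-4-6-2-13-7-9-5.

7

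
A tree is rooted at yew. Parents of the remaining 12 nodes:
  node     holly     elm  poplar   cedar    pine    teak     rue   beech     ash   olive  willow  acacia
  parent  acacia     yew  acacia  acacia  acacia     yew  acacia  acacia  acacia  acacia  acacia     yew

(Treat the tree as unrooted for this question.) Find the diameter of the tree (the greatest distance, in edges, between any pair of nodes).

3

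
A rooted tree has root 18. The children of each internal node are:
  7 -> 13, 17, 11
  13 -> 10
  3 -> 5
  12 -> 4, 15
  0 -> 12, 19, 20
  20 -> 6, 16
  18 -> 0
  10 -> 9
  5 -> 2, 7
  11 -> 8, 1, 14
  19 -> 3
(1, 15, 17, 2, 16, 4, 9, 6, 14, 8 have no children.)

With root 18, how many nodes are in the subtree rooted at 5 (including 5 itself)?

The subtree rooted at 5 contains: 5, 7, 2, 17, 11, 13, 1, 8, 14, 10, 9 — 11 nodes.

11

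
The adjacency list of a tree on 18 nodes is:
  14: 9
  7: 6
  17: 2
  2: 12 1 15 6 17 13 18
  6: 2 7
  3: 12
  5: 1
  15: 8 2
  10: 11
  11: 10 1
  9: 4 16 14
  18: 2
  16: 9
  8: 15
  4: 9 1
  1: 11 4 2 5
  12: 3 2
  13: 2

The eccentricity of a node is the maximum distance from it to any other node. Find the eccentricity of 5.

The node farthest from 5 is 8 (16, 7, 3, 14 also at distance 4), via 5 – 1 – 2 – 15 – 8 — 4 edges.

4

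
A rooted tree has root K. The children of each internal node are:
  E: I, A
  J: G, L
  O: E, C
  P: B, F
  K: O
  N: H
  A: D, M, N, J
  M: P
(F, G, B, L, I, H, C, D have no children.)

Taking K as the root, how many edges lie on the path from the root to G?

5

K – O – E – A – J – G — 5 edges.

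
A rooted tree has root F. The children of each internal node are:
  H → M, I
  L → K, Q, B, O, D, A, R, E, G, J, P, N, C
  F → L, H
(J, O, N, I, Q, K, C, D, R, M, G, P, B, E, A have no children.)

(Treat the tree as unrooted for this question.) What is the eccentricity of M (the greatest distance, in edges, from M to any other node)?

4

A farthest node from M is P (B, Q, D, J, C, O, N, A, G, E, K, R also at distance 4).
The path M-H-F-L-P has 4 edges.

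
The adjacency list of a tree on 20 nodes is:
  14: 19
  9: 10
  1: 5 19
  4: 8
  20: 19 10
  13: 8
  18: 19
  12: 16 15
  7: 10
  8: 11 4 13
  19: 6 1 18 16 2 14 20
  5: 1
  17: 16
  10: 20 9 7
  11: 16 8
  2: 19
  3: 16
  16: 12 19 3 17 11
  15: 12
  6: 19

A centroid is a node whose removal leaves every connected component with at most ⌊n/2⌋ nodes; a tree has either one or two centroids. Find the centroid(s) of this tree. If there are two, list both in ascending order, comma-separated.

19

If 19 is removed the pieces have sizes 9, 4, 2, 1, 1, 1, 1, all ≤ ⌊20/2⌋ = 10.
No neighbour of 19 does as well, so 19 is the unique centroid.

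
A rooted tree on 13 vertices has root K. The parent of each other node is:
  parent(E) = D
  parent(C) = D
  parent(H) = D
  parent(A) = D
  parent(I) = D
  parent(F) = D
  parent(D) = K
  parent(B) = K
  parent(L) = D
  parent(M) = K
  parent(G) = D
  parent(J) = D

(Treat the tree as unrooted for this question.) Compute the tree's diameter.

3

Starting from B, a farthest node is C at distance 3.
One longest path: B – K – D – C.
So the diameter is 3.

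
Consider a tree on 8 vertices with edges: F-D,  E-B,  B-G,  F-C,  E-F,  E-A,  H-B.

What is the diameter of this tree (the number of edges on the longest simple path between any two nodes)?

BFS from C reaches H last, at distance 4; BFS from H confirms no node is farther.
Path: C-F-E-B-H.

4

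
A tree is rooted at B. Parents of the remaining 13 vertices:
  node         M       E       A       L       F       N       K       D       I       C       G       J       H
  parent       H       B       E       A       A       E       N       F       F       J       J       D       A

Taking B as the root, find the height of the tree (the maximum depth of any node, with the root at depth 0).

6

The longest root-to-leaf path is B – E – A – F – D – J – C (6 edges).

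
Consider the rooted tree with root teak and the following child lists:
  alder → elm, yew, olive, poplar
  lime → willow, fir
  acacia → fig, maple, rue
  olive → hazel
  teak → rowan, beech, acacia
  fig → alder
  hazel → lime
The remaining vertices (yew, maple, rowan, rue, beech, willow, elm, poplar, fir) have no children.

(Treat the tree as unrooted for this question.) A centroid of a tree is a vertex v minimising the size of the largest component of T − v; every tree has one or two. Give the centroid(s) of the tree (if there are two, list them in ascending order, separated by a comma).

Delete alder: the remaining components have sizes 7, 5, 1, 1, 1. Max 7 ≤ 8, so alder is a centroid.
No neighbour of alder does as well, so alder is the unique centroid.

alder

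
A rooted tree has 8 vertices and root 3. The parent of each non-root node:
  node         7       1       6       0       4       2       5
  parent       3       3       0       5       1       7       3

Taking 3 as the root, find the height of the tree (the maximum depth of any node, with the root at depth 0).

3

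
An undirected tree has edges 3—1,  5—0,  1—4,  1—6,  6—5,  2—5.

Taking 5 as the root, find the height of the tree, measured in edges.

The longest root-to-leaf path is 5 – 6 – 1 – 4 (3 edges).

3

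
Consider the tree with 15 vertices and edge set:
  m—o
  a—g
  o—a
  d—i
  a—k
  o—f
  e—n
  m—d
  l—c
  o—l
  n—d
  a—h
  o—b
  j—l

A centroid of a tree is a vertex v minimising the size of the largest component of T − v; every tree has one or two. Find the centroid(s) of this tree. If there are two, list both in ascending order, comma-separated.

o

Removing o splits the tree into components of sizes 5, 4, 3, 1, 1; the largest is 5 ≤ ⌊15/2⌋ = 7.
No neighbour of o does as well, so o is the unique centroid.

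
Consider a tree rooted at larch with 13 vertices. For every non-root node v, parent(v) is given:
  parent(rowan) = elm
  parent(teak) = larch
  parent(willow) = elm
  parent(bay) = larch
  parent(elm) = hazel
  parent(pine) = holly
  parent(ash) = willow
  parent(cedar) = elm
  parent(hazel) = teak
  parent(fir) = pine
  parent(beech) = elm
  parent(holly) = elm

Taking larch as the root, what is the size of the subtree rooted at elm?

The subtree rooted at elm contains: elm, cedar, willow, rowan, beech, holly, ash, pine, fir — 9 nodes.

9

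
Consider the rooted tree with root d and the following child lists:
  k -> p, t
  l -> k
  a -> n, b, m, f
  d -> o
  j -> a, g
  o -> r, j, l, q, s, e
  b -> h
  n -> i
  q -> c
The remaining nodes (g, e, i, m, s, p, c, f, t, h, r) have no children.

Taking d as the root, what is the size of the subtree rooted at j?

9

j's subtree: {j, a, g, b, n, m, f, h, i}, size 9.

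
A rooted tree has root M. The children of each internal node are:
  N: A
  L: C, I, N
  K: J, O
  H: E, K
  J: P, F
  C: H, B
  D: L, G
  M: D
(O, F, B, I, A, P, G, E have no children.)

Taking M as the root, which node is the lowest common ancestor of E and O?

H

Path E→root: E H C L D M; path O→root: O K H C L D M.
First common node: H.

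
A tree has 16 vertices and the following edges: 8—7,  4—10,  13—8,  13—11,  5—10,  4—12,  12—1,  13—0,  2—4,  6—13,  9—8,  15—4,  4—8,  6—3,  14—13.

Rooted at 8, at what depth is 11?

8 → 13 → 11 — 2 edges.

2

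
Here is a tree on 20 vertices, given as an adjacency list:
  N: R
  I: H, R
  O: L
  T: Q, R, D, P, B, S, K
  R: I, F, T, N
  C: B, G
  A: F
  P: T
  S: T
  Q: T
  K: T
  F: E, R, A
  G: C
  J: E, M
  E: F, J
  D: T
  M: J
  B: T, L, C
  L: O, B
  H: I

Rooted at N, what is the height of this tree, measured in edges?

O sits deepest: N-R-T-B-L-O — 5 edges from the root.

5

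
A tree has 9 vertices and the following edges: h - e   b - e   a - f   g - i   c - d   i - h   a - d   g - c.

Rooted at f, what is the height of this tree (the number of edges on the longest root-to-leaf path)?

The longest root-to-leaf path is f → a → d → c → g → i → h → e → b (8 edges).

8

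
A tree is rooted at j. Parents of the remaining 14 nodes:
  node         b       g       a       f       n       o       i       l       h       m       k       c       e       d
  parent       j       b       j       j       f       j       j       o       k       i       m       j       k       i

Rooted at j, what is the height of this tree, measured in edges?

4

The longest root-to-leaf path is j-i-m-k-e (4 edges).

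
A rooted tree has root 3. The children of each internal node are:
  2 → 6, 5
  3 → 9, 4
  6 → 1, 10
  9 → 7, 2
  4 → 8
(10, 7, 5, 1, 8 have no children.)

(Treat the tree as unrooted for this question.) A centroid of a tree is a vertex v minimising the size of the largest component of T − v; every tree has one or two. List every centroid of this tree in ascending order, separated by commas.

2, 9

Removing 2 splits the tree into components of sizes 5, 3, 1; the largest is 5 ≤ ⌊10/2⌋ = 5.
Its neighbour 9 also leaves a largest component of size 5, so both are centroids.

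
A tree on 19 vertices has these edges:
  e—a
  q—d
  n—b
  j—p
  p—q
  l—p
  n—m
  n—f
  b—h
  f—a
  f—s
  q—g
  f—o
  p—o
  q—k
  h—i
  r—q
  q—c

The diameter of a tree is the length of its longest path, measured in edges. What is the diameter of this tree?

BFS from i reaches c last, at distance 8; BFS from c confirms no node is farther.
Path: i–h–b–n–f–o–p–q–c.

8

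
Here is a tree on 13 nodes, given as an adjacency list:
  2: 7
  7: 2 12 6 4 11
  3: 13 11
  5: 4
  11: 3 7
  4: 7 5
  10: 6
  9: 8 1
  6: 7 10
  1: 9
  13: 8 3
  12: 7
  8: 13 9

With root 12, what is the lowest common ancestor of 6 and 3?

6's ancestor chain is 6, 7, 12 and 3's is 3, 11, 7, 12; they first meet at 7.

7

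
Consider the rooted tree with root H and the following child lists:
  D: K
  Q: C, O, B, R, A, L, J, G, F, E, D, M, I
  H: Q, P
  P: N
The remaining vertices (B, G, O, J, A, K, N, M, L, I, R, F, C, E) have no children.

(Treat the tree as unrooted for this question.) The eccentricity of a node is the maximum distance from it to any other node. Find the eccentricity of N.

5

A farthest node from N is K.
The path N–P–H–Q–D–K has 5 edges.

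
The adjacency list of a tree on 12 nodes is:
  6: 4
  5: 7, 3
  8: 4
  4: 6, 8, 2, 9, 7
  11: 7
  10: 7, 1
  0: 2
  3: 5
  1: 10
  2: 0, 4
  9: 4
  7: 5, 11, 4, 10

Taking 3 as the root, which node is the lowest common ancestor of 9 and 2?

4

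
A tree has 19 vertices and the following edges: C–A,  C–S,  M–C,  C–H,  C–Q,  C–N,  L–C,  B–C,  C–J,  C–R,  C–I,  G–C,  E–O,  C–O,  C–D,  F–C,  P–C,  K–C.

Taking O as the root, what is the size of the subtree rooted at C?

17

The subtree rooted at C contains: C, Q, K, D, P, J, B, M, G, S, N, H, R, I, A, F, L — 17 nodes.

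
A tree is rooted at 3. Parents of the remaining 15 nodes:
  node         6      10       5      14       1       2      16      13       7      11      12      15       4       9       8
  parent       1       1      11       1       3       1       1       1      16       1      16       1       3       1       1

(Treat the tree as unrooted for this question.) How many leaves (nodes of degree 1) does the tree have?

12

The leaves are 2, 4, 5, 6, 7, 8, 9, 10, 12, 13, 14, 15.
That is 12 leaves.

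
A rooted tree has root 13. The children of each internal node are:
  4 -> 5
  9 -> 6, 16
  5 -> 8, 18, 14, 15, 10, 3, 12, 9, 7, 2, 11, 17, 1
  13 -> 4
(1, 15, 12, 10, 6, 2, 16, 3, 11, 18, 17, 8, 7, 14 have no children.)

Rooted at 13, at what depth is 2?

3

Climbing from 2 to the root: 2–5–4–13. That's 3 steps.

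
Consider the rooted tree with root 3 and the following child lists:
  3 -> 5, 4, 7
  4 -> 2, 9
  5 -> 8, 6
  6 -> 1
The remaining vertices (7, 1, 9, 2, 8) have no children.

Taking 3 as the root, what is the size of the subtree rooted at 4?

3

4's subtree: {4, 9, 2}, size 3.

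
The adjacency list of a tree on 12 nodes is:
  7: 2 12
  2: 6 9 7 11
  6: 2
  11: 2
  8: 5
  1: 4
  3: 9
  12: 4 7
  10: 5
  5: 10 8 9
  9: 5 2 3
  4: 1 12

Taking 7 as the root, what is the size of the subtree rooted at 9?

5

Descendants of 9 (including itself): 9, 5, 3, 8, 10. That's 5.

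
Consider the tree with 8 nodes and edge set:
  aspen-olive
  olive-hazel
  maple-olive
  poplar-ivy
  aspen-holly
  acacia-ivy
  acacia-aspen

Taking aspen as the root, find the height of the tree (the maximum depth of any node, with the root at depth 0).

3

The longest root-to-leaf path is aspen-acacia-ivy-poplar (3 edges).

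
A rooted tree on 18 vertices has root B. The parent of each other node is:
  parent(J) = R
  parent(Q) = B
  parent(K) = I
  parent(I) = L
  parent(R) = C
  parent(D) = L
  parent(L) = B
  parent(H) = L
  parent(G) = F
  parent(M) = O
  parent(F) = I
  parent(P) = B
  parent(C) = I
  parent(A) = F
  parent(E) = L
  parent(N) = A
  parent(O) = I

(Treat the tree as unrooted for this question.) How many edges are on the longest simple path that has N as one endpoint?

6

A farthest node from N is P (Q, J also at distance 6).
The path N – A – F – I – L – B – P has 6 edges.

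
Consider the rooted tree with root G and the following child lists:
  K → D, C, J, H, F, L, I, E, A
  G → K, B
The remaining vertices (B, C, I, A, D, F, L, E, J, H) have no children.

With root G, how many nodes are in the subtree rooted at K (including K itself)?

10

K's subtree: {K, E, J, D, F, I, L, A, C, H}, size 10.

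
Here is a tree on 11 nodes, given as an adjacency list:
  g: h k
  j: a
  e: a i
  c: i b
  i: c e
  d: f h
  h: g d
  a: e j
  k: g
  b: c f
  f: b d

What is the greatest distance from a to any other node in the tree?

9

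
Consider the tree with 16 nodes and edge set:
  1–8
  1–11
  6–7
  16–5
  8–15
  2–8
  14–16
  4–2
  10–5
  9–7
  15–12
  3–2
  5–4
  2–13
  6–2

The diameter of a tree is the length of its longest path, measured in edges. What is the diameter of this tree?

7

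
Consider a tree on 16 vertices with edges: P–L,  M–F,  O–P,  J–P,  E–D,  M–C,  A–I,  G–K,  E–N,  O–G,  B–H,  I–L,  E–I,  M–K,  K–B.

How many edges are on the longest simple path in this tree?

9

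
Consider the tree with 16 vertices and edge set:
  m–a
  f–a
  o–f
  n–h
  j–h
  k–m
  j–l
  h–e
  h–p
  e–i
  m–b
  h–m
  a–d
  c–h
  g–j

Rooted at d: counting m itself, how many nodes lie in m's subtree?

12

m's subtree: {m, h, k, b, n, c, j, e, p, g, l, i}, size 12.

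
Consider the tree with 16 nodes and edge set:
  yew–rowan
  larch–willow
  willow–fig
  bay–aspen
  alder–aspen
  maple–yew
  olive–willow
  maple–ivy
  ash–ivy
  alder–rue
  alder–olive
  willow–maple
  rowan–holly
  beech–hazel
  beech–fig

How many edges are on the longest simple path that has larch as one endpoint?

The node farthest from larch is bay (holly also at distance 5), via larch–willow–olive–alder–aspen–bay — 5 edges.

5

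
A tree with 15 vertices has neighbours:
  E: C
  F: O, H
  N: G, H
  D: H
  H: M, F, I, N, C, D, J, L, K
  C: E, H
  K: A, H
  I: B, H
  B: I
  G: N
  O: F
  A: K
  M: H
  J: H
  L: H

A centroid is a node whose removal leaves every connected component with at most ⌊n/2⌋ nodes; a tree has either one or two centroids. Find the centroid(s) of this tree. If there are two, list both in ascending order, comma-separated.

H

Delete H: the remaining components have sizes 2, 2, 2, 2, 2, 1, 1, 1, 1. Max 2 ≤ 7, so H is a centroid.
Every other node leaves some component of size > 7, so the centroid is unique.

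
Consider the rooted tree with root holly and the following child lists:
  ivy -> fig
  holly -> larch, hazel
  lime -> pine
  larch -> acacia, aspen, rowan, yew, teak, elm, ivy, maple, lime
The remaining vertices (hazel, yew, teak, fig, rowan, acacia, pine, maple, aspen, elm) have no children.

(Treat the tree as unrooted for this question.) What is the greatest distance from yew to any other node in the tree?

Distances from yew peak at 3, attained at hazel (pine, fig also at distance 3).
yew-larch-holly-hazel

3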